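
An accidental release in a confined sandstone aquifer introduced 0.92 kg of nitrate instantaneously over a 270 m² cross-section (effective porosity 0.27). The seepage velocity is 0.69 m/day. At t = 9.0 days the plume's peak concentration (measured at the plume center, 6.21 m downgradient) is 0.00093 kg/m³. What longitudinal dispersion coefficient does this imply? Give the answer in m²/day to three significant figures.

At the plume center C_max = M/(n_e·A·√(4πDt)), so D = M²/(4πt·(n_e·A·C_max)²).
n_e·A·C_max = 0.27 × 270 × 0.00093 = 0.06780 kg/m.
D = 0.92²/(4π × 9.0 × 0.06780²) = 1.63 m²/day.

1.63 m²/day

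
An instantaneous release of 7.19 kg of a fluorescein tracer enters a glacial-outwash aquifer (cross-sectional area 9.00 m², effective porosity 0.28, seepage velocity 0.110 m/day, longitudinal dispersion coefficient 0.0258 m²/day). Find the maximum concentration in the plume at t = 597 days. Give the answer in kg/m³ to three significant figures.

The peak of an instantaneous 1D plume sits at x = vt; there the Gaussian factor is 1 and C_max = M/(n_e·A·√(4πDt)), where n_e·A is the pore area the mass is dissolved in.
√(4πDt) = √(4π × 0.0258 × 597) = 13.91 m, so C_max = 7.19/(0.28 × 9.00 × 13.91) = 0.205 kg/m³.

0.205 kg/m³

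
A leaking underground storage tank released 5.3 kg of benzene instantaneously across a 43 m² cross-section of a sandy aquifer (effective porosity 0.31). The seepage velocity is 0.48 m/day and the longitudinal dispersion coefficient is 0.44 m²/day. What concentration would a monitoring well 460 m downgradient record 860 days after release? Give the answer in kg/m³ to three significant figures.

0.00132 kg/m³

For an instantaneous plane source, C(x,t) = M/(n_e·A·√(4πDt)) · exp(−(x−vt)²/(4Dt)), with n_e·A the pore (flow) area.
Plume center vt = 0.48 × 860 = 412.8 m, so the well at 460 m is 47.2 m downgradient of the peak.
√(4πDt) = 68.96 m, giving peak height M/(n_e·A·√(4πDt)) = 5.3/(0.31 × 43 × 68.96) = 0.005766 kg/m³.
(x−vt)²/(4Dt) = (47.2)²/(4 × 0.44 × 860) = 1.472; exp(−1.472) = 0.2295.
C = 0.005766 × 0.2295 = 0.00132 kg/m³.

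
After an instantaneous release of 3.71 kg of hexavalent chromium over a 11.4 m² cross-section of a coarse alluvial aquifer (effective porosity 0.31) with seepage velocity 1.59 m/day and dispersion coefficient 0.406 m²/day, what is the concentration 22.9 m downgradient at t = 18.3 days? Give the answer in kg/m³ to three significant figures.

For an instantaneous plane source, C(x,t) = M/(n_e·A·√(4πDt)) · exp(−(x−vt)²/(4Dt)), with n_e·A the pore (flow) area.
Plume center vt = 1.59 × 18.3 = 29.097 m, so the well at 22.9 m is 6.197 m upgradient of the peak.
√(4πDt) = 9.663 m, giving peak height M/(n_e·A·√(4πDt)) = 3.71/(0.31 × 11.4 × 9.663) = 0.1086 kg/m³.
(x−vt)²/(4Dt) = (-6.197)²/(4 × 0.406 × 18.3) = 1.292; exp(−1.292) = 0.2747.
C = 0.1086 × 0.2747 = 0.0298 kg/m³.

0.0298 kg/m³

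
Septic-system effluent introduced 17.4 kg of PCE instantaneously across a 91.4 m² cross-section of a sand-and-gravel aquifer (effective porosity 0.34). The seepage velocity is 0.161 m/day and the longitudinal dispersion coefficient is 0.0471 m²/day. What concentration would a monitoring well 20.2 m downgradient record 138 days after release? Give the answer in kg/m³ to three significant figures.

0.0530 kg/m³

For an instantaneous plane source, C(x,t) = M/(n_e·A·√(4πDt)) · exp(−(x−vt)²/(4Dt)), with n_e·A the pore (flow) area.
Plume center vt = 0.161 × 138 = 22.218 m, so the well at 20.2 m is 2.018 m upgradient of the peak.
√(4πDt) = 9.038 m, giving peak height M/(n_e·A·√(4πDt)) = 17.4/(0.34 × 91.4 × 9.038) = 0.06195 kg/m³.
(x−vt)²/(4Dt) = (-2.018)²/(4 × 0.0471 × 138) = 0.1566; exp(−0.1566) = 0.8550.
C = 0.06195 × 0.8550 = 0.0530 kg/m³.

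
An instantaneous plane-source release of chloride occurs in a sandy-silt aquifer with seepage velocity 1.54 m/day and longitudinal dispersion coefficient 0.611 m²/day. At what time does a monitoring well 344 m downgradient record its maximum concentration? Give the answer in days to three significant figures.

223 days

For the 1D instantaneous-source solution, setting ∂C/∂t = 0 at fixed x gives v²t² + 2Dt − x² = 0, so t = (√(D² + v²x²) − D)/v².
√(D² + v²x²) = √(0.611² + 1.54² × 344²) = 529.8; v² = 2.3716.
t = (529.8 − 0.611)/2.3716 = 223 days (vs. the pure-advection estimate x/v = 223 d).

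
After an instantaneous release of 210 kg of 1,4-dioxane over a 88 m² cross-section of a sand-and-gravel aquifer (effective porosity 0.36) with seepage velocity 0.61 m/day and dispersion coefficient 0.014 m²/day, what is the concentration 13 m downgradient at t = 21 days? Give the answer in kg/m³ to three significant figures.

For an instantaneous plane source, C(x,t) = M/(n_e·A·√(4πDt)) · exp(−(x−vt)²/(4Dt)), with n_e·A the pore (flow) area.
Plume center vt = 0.61 × 21 = 12.81 m, so the well at 13 m is 0.19 m downgradient of the peak.
√(4πDt) = 1.922 m, giving peak height M/(n_e·A·√(4πDt)) = 210/(0.36 × 88 × 1.922) = 3.449 kg/m³.
(x−vt)²/(4Dt) = (0.19)²/(4 × 0.014 × 21) = 0.03070; exp(−0.03070) = 0.9698.
C = 3.449 × 0.9698 = 3.34 kg/m³.

3.34 kg/m³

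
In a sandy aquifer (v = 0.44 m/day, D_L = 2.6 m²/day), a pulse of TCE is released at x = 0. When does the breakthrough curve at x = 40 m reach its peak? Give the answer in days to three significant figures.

For the 1D instantaneous-source solution, setting ∂C/∂t = 0 at fixed x gives v²t² + 2Dt − x² = 0, so t = (√(D² + v²x²) − D)/v².
√(D² + v²x²) = √(2.6² + 0.44² × 40²) = 17.79; v² = 0.1936.
t = (17.79 − 2.6)/0.1936 = 78.5 days (vs. the pure-advection estimate x/v = 90.9 d).

78.5 days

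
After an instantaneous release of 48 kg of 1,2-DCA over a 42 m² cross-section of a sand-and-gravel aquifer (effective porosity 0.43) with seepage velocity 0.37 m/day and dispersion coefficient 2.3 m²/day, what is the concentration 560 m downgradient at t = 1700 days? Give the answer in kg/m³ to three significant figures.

0.00884 kg/m³

For an instantaneous plane source, C(x,t) = M/(n_e·A·√(4πDt)) · exp(−(x−vt)²/(4Dt)), with n_e·A the pore (flow) area.
Plume center vt = 0.37 × 1700 = 629 m, so the well at 560 m is 69 m upgradient of the peak.
√(4πDt) = 221.7 m, giving peak height M/(n_e·A·√(4πDt)) = 48/(0.43 × 42 × 221.7) = 0.01199 kg/m³.
(x−vt)²/(4Dt) = (-69)²/(4 × 2.3 × 1700) = 0.3044; exp(−0.3044) = 0.7376.
C = 0.01199 × 0.7376 = 0.00884 kg/m³.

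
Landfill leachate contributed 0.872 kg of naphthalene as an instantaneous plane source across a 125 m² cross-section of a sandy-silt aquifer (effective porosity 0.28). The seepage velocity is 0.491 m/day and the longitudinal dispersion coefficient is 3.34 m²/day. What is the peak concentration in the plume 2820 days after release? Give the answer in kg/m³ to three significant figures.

The peak of an instantaneous 1D plume sits at x = vt; there the Gaussian factor is 1 and C_max = M/(n_e·A·√(4πDt)), where n_e·A is the pore area the mass is dissolved in.
√(4πDt) = √(4π × 3.34 × 2820) = 344.0 m, so C_max = 0.872/(0.28 × 125 × 344.0) = 7.24e-05 kg/m³.

7.24e-05 kg/m³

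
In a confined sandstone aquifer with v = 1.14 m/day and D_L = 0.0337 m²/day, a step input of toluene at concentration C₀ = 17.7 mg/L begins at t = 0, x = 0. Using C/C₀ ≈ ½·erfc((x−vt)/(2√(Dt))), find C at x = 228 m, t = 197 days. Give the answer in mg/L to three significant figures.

3.08 mg/L

For a continuous step input, C/C₀ ≈ ½·erfc((x−vt)/(2√(Dt))).
vt = 1.14 × 197 = 224.58 m and 2√(Dt) = 2√(0.0337 × 197) = 5.153 m.
Argument (x−vt)/(2√(Dt)) = (228 − 224.58)/5.153 = 0.6637; ½·erfc(0.6637) = 0.1740.
C = 17.7 × 0.1740 = 3.08 mg/L.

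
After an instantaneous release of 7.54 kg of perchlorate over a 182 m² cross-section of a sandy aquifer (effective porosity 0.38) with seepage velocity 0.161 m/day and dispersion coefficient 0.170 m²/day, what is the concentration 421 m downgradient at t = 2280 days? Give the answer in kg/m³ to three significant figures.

0.000240 kg/m³

For an instantaneous plane source, C(x,t) = M/(n_e·A·√(4πDt)) · exp(−(x−vt)²/(4Dt)), with n_e·A the pore (flow) area.
Plume center vt = 0.161 × 2280 = 367.08 m, so the well at 421 m is 53.92 m downgradient of the peak.
√(4πDt) = 69.79 m, giving peak height M/(n_e·A·√(4πDt)) = 7.54/(0.38 × 182 × 69.79) = 0.001562 kg/m³.
(x−vt)²/(4Dt) = (53.92)²/(4 × 0.170 × 2280) = 1.875; exp(−1.875) = 0.1534.
C = 0.001562 × 0.1534 = 0.000240 kg/m³.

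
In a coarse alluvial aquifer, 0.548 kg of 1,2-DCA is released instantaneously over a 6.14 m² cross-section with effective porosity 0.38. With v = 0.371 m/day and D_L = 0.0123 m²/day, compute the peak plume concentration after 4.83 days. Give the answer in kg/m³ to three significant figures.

The peak of an instantaneous 1D plume sits at x = vt; there the Gaussian factor is 1 and C_max = M/(n_e·A·√(4πDt)), where n_e·A is the pore area the mass is dissolved in.
√(4πDt) = √(4π × 0.0123 × 4.83) = 0.8640 m, so C_max = 0.548/(0.38 × 6.14 × 0.8640) = 0.272 kg/m³.

0.272 kg/m³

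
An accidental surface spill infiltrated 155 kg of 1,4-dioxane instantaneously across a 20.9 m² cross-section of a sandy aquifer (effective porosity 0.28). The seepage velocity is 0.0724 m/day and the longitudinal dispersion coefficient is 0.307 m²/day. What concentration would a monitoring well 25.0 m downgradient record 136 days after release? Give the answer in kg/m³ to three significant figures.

For an instantaneous plane source, C(x,t) = M/(n_e·A·√(4πDt)) · exp(−(x−vt)²/(4Dt)), with n_e·A the pore (flow) area.
Plume center vt = 0.0724 × 136 = 9.8464 m, so the well at 25.0 m is 15.1536 m downgradient of the peak.
√(4πDt) = 22.91 m, giving peak height M/(n_e·A·√(4πDt)) = 155/(0.28 × 20.9 × 22.91) = 1.156 kg/m³.
(x−vt)²/(4Dt) = (15.1536)²/(4 × 0.307 × 136) = 1.375; exp(−1.375) = 0.2528.
C = 1.156 × 0.2528 = 0.292 kg/m³.

0.292 kg/m³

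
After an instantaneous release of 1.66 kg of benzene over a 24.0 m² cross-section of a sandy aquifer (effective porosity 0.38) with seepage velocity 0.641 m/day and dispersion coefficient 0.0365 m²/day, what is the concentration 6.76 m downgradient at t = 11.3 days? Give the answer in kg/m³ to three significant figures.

For an instantaneous plane source, C(x,t) = M/(n_e·A·√(4πDt)) · exp(−(x−vt)²/(4Dt)), with n_e·A the pore (flow) area.
Plume center vt = 0.641 × 11.3 = 7.2433 m, so the well at 6.76 m is 0.4833 m upgradient of the peak.
√(4πDt) = 2.277 m, giving peak height M/(n_e·A·√(4πDt)) = 1.66/(0.38 × 24.0 × 2.277) = 0.07994 kg/m³.
(x−vt)²/(4Dt) = (-0.4833)²/(4 × 0.0365 × 11.3) = 0.1416; exp(−0.1416) = 0.8680.
C = 0.07994 × 0.8680 = 0.0694 kg/m³.

0.0694 kg/m³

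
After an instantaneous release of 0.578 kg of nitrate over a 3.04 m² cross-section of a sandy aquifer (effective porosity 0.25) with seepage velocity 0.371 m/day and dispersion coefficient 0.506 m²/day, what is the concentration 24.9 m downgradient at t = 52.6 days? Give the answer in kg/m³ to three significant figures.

0.0317 kg/m³

For an instantaneous plane source, C(x,t) = M/(n_e·A·√(4πDt)) · exp(−(x−vt)²/(4Dt)), with n_e·A the pore (flow) area.
Plume center vt = 0.371 × 52.6 = 19.5146 m, so the well at 24.9 m is 5.3854 m downgradient of the peak.
√(4πDt) = 18.29 m, giving peak height M/(n_e·A·√(4πDt)) = 0.578/(0.25 × 3.04 × 18.29) = 0.04158 kg/m³.
(x−vt)²/(4Dt) = (5.3854)²/(4 × 0.506 × 52.6) = 0.2724; exp(−0.2724) = 0.7615.
C = 0.04158 × 0.7615 = 0.0317 kg/m³.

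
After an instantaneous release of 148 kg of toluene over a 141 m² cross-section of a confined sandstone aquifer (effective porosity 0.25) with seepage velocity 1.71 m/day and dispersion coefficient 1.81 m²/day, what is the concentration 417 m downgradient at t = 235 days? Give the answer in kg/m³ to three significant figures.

For an instantaneous plane source, C(x,t) = M/(n_e·A·√(4πDt)) · exp(−(x−vt)²/(4Dt)), with n_e·A the pore (flow) area.
Plume center vt = 1.71 × 235 = 401.85 m, so the well at 417 m is 15.15 m downgradient of the peak.
√(4πDt) = 73.11 m, giving peak height M/(n_e·A·√(4πDt)) = 148/(0.25 × 141 × 73.11) = 0.05743 kg/m³.
(x−vt)²/(4Dt) = (15.15)²/(4 × 1.81 × 235) = 0.1349; exp(−0.1349) = 0.8738.
C = 0.05743 × 0.8738 = 0.0502 kg/m³.

0.0502 kg/m³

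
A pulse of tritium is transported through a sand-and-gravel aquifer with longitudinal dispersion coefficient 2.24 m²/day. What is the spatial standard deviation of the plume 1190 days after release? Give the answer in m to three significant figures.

73.0 m

Dispersive spreading gives a Gaussian with σ² = 2Dt; advection only shifts the center.
σ = √(2 × 2.24 × 1190) = 73.0 m.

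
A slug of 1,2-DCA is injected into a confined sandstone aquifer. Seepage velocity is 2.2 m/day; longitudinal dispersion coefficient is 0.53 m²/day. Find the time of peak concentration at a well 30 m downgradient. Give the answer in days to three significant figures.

For the 1D instantaneous-source solution, setting ∂C/∂t = 0 at fixed x gives v²t² + 2Dt − x² = 0, so t = (√(D² + v²x²) − D)/v².
√(D² + v²x²) = √(0.53² + 2.2² × 30²) = 66.00; v² = 4.84.
t = (66.00 − 0.53)/4.84 = 13.5 days (vs. the pure-advection estimate x/v = 13.6 d).

13.5 days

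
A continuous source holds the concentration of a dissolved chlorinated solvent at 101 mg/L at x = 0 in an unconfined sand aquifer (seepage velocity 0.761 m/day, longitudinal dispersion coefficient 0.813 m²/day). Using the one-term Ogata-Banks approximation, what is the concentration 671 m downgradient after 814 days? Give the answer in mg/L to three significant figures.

7.90 mg/L

For a continuous step input, C/C₀ ≈ ½·erfc((x−vt)/(2√(Dt))).
vt = 0.761 × 814 = 619.454 m and 2√(Dt) = 2√(0.813 × 814) = 51.45 m.
Argument (x−vt)/(2√(Dt)) = (671 − 619.454)/51.45 = 1.002; ½·erfc(1.002) = 0.07824.
C = 101 × 0.07824 = 7.90 mg/L.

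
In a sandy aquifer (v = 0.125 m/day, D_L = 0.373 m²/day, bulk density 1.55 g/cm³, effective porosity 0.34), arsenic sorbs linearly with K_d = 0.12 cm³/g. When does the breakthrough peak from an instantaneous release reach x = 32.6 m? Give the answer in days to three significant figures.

Retardation factor R = 1 + ρ_b·K_d/n = 1 + 1.55 × 0.12/0.34 = 1.547.
Sorption retards both mechanisms: v_R = v/R = 0.08080 m/day, D_R = D/R = 0.2411 m²/day.
Peak time from v_R²t² + 2D_R t − x² = 0: t = (√(D_R² + v_R²x²) − D_R)/v_R².
√(D_R² + v_R²x²) = √(0.2411² + 0.08080² × 32.6²) = 2.645; v_R² = 0.006529.
t = (2.645 − 0.2411)/0.006529 = 368 days.

368 days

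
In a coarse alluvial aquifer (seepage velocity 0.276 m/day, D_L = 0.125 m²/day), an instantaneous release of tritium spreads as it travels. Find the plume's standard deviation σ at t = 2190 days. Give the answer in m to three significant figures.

Dispersive spreading gives a Gaussian with σ² = 2Dt; advection only shifts the center.
σ = √(2 × 0.125 × 2190) = 23.4 m.

23.4 m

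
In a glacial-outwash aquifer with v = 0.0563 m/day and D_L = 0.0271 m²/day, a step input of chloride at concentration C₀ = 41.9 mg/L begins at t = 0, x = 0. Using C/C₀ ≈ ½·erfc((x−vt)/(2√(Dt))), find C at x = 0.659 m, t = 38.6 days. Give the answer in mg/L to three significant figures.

35.7 mg/L

For a continuous step input, C/C₀ ≈ ½·erfc((x−vt)/(2√(Dt))).
vt = 0.0563 × 38.6 = 2.17318 m and 2√(Dt) = 2√(0.0271 × 38.6) = 2.046 m.
Argument (x−vt)/(2√(Dt)) = (0.659 − 2.17318)/2.046 = -0.7401; ½·erfc(-0.7401) = 0.8524.
C = 41.9 × 0.8524 = 35.7 mg/L.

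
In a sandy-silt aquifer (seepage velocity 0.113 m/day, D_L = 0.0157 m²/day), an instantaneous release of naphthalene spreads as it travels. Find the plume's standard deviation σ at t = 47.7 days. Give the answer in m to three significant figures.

Dispersive spreading gives a Gaussian with σ² = 2Dt; advection only shifts the center.
σ = √(2 × 0.0157 × 47.7) = 1.22 m.

1.22 m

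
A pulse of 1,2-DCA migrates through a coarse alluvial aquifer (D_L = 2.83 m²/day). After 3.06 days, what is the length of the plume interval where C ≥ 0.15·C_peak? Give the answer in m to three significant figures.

16.2 m

The plume is Gaussian with σ = √(2Dt) = √(2 × 2.83 × 3.06) = 4.162 m.
C/C_peak = exp(−Δx²/(2σ²)) = 0.15 ⇒ Δx = σ·√(−2 ln 0.15) = 4.162 × 1.948 = 8.108 m.
Width = 2Δx = 16.2 m.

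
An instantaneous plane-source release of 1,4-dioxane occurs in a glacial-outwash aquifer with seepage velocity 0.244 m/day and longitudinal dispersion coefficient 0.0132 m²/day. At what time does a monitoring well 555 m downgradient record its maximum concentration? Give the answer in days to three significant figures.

2270 days

For the 1D instantaneous-source solution, setting ∂C/∂t = 0 at fixed x gives v²t² + 2Dt − x² = 0, so t = (√(D² + v²x²) − D)/v².
√(D² + v²x²) = √(0.0132² + 0.244² × 555²) = 135.4; v² = 0.059536.
t = (135.4 − 0.0132)/0.059536 = 2270 days (vs. the pure-advection estimate x/v = 2270 d).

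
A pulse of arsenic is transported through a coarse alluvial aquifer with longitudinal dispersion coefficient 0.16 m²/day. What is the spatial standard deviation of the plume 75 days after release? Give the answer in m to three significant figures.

4.90 m

Dispersive spreading gives a Gaussian with σ² = 2Dt; advection only shifts the center.
σ = √(2 × 0.16 × 75) = 4.90 m.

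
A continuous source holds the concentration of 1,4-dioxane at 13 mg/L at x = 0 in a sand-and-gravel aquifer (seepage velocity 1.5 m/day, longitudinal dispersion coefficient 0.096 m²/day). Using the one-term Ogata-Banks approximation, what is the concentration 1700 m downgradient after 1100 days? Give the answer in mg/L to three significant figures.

0.00377 mg/L

For a continuous step input, C/C₀ ≈ ½·erfc((x−vt)/(2√(Dt))).
vt = 1.5 × 1100 = 1650 m and 2√(Dt) = 2√(0.096 × 1100) = 20.55 m.
Argument (x−vt)/(2√(Dt)) = (1700 − 1650)/20.55 = 2.433; ½·erfc(2.433) = 0.0002900.
C = 13 × 0.0002900 = 0.00377 mg/L.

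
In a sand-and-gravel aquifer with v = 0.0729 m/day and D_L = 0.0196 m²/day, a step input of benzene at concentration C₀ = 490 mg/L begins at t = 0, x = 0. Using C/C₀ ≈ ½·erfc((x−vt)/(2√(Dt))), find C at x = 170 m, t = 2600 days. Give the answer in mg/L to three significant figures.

477 mg/L

For a continuous step input, C/C₀ ≈ ½·erfc((x−vt)/(2√(Dt))).
vt = 0.0729 × 2600 = 189.54 m and 2√(Dt) = 2√(0.0196 × 2600) = 14.28 m.
Argument (x−vt)/(2√(Dt)) = (170 − 189.54)/14.28 = -1.368; ½·erfc(-1.368) = 0.9735.
C = 490 × 0.9735 = 477 mg/L.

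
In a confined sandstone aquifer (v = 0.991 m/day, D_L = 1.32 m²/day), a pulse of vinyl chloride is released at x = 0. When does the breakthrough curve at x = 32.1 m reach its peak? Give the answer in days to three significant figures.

31.1 days

For the 1D instantaneous-source solution, setting ∂C/∂t = 0 at fixed x gives v²t² + 2Dt − x² = 0, so t = (√(D² + v²x²) − D)/v².
√(D² + v²x²) = √(1.32² + 0.991² × 32.1²) = 31.84; v² = 0.982081.
t = (31.84 − 1.32)/0.982081 = 31.1 days (vs. the pure-advection estimate x/v = 32.4 d).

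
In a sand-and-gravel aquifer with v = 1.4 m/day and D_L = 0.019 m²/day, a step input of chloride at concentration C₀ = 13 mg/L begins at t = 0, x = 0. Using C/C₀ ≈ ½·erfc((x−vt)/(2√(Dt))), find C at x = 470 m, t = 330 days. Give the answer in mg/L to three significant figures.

For a continuous step input, C/C₀ ≈ ½·erfc((x−vt)/(2√(Dt))).
vt = 1.4 × 330 = 462 m and 2√(Dt) = 2√(0.019 × 330) = 5.008 m.
Argument (x−vt)/(2√(Dt)) = (470 − 462)/5.008 = 1.597; ½·erfc(1.597) = 0.01196.
C = 13 × 0.01196 = 0.155 mg/L.

0.155 mg/L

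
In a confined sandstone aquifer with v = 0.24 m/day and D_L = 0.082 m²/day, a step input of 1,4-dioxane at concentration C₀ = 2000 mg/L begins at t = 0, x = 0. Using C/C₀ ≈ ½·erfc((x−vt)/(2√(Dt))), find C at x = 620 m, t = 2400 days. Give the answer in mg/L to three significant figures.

26.6 mg/L

For a continuous step input, C/C₀ ≈ ½·erfc((x−vt)/(2√(Dt))).
vt = 0.24 × 2400 = 576 m and 2√(Dt) = 2√(0.082 × 2400) = 28.06 m.
Argument (x−vt)/(2√(Dt)) = (620 − 576)/28.06 = 1.568; ½·erfc(1.568) = 0.01329.
C = 2000 × 0.01329 = 26.6 mg/L.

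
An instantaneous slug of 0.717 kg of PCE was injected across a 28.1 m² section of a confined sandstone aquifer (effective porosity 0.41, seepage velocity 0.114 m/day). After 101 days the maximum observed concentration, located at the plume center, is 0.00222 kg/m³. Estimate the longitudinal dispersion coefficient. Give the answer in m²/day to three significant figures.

0.619 m²/day

At the plume center C_max = M/(n_e·A·√(4πDt)), so D = M²/(4πt·(n_e·A·C_max)²).
n_e·A·C_max = 0.41 × 28.1 × 0.00222 = 0.02558 kg/m.
D = 0.717²/(4π × 101 × 0.02558²) = 0.619 m²/day.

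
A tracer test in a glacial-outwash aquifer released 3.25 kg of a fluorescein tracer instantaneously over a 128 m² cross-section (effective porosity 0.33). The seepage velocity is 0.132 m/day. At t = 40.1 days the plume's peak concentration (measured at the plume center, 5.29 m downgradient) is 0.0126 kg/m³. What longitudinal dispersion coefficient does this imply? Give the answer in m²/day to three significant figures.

0.0740 m²/day

At the plume center C_max = M/(n_e·A·√(4πDt)), so D = M²/(4πt·(n_e·A·C_max)²).
n_e·A·C_max = 0.33 × 128 × 0.0126 = 0.5322 kg/m.
D = 3.25²/(4π × 40.1 × 0.5322²) = 0.0740 m²/day.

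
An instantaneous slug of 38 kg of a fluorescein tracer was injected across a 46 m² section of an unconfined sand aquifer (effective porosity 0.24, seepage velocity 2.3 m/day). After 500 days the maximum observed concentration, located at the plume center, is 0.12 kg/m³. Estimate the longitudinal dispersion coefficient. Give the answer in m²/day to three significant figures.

At the plume center C_max = M/(n_e·A·√(4πDt)), so D = M²/(4πt·(n_e·A·C_max)²).
n_e·A·C_max = 0.24 × 46 × 0.12 = 1.325 kg/m.
D = 38²/(4π × 500 × 1.325²) = 0.131 m²/day.

0.131 m²/day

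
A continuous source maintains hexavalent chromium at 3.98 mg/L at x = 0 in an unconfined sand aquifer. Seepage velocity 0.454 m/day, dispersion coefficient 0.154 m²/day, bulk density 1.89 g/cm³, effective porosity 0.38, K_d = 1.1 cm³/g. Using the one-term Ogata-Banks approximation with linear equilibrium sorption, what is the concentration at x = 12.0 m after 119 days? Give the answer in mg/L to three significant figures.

0.249 mg/L

Retardation factor R = 1 + ρ_b·K_d/n = 1 + 1.89 × 1.1/0.38 = 6.471.
Sorption retards both mechanisms: v_R = v/R = 0.07016 m/day, D_R = D/R = 0.02380 m²/day.
v_R·t = 0.07016 × 119 = 8.34904 m; 2√(D_R t) = 3.366 m; argument = (12.0 − 8.34904)/3.366 = 1.085.
C = C₀ × ½·erfc(1.085) = 3.98 × 0.06246 = 0.249 mg/L.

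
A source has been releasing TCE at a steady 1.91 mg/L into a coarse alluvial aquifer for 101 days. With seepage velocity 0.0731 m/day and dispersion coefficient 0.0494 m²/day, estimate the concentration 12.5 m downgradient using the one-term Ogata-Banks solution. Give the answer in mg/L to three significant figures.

0.101 mg/L

For a continuous step input, C/C₀ ≈ ½·erfc((x−vt)/(2√(Dt))).
vt = 0.0731 × 101 = 7.3831 m and 2√(Dt) = 2√(0.0494 × 101) = 4.467 m.
Argument (x−vt)/(2√(Dt)) = (12.5 − 7.3831)/4.467 = 1.145; ½·erfc(1.145) = 0.05269.
C = 1.91 × 0.05269 = 0.101 mg/L.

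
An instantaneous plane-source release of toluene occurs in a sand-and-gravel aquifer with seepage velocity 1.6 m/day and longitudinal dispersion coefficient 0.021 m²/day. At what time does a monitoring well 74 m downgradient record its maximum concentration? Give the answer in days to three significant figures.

For the 1D instantaneous-source solution, setting ∂C/∂t = 0 at fixed x gives v²t² + 2Dt − x² = 0, so t = (√(D² + v²x²) − D)/v².
√(D² + v²x²) = √(0.021² + 1.6² × 74²) = 118.4; v² = 2.56.
t = (118.4 − 0.021)/2.56 = 46.2 days (vs. the pure-advection estimate x/v = 46.2 d).

46.2 days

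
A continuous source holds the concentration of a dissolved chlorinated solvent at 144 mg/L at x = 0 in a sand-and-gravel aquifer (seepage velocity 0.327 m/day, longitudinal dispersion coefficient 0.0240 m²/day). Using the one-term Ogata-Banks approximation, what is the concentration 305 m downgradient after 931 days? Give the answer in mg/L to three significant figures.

For a continuous step input, C/C₀ ≈ ½·erfc((x−vt)/(2√(Dt))).
vt = 0.327 × 931 = 304.437 m and 2√(Dt) = 2√(0.0240 × 931) = 9.454 m.
Argument (x−vt)/(2√(Dt)) = (305 − 304.437)/9.454 = 0.05955; ½·erfc(0.05955) = 0.4664.
C = 144 × 0.4664 = 67.2 mg/L.

67.2 mg/L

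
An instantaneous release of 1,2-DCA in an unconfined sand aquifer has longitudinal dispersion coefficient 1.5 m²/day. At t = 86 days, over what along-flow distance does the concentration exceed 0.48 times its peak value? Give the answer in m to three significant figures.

The plume is Gaussian with σ = √(2Dt) = √(2 × 1.5 × 86) = 16.06 m.
C/C_peak = exp(−Δx²/(2σ²)) = 0.48 ⇒ Δx = σ·√(−2 ln 0.48) = 16.06 × 1.212 = 19.46 m.
Width = 2Δx = 38.9 m.

38.9 m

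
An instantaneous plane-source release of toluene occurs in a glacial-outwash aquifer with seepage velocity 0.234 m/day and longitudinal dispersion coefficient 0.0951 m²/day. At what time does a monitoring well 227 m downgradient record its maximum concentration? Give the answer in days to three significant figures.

968 days

For the 1D instantaneous-source solution, setting ∂C/∂t = 0 at fixed x gives v²t² + 2Dt − x² = 0, so t = (√(D² + v²x²) − D)/v².
√(D² + v²x²) = √(0.0951² + 0.234² × 227²) = 53.12; v² = 0.054756.
t = (53.12 − 0.0951)/0.054756 = 968 days (vs. the pure-advection estimate x/v = 970 d).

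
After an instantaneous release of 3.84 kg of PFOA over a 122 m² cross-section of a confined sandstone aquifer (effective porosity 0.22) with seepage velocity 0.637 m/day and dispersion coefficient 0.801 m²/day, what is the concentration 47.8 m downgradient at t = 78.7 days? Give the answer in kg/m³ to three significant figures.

0.00497 kg/m³

For an instantaneous plane source, C(x,t) = M/(n_e·A·√(4πDt)) · exp(−(x−vt)²/(4Dt)), with n_e·A the pore (flow) area.
Plume center vt = 0.637 × 78.7 = 50.1319 m, so the well at 47.8 m is 2.3319 m upgradient of the peak.
√(4πDt) = 28.15 m, giving peak height M/(n_e·A·√(4πDt)) = 3.84/(0.22 × 122 × 28.15) = 0.005082 kg/m³.
(x−vt)²/(4Dt) = (-2.3319)²/(4 × 0.801 × 78.7) = 0.02157; exp(−0.02157) = 0.9787.
C = 0.005082 × 0.9787 = 0.00497 kg/m³.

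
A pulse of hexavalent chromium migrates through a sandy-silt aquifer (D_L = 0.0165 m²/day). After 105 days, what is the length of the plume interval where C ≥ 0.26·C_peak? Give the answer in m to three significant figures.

6.11 m

The plume is Gaussian with σ = √(2Dt) = √(2 × 0.0165 × 105) = 1.861 m.
C/C_peak = exp(−Δx²/(2σ²)) = 0.26 ⇒ Δx = σ·√(−2 ln 0.26) = 1.861 × 1.641 = 3.054 m.
Width = 2Δx = 6.11 m.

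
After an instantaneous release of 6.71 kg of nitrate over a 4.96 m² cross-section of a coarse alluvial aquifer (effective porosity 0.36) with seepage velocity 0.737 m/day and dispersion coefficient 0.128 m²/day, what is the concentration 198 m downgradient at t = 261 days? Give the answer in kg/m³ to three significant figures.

0.145 kg/m³

For an instantaneous plane source, C(x,t) = M/(n_e·A·√(4πDt)) · exp(−(x−vt)²/(4Dt)), with n_e·A the pore (flow) area.
Plume center vt = 0.737 × 261 = 192.357 m, so the well at 198 m is 5.643 m downgradient of the peak.
√(4πDt) = 20.49 m, giving peak height M/(n_e·A·√(4πDt)) = 6.71/(0.36 × 4.96 × 20.49) = 0.1834 kg/m³.
(x−vt)²/(4Dt) = (5.643)²/(4 × 0.128 × 261) = 0.2383; exp(−0.2383) = 0.7880.
C = 0.1834 × 0.7880 = 0.145 kg/m³.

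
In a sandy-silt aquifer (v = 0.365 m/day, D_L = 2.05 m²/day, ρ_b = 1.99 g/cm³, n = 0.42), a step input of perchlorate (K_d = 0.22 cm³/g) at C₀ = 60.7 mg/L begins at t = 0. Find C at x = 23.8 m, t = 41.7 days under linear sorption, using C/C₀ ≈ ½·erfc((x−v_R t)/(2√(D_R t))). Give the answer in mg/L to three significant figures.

2.25 mg/L

Retardation factor R = 1 + ρ_b·K_d/n = 1 + 1.99 × 0.22/0.42 = 2.042.
Sorption retards both mechanisms: v_R = v/R = 0.1787 m/day, D_R = D/R = 1.004 m²/day.
v_R·t = 0.1787 × 41.7 = 7.45179 m; 2√(D_R t) = 12.94 m; argument = (23.8 − 7.45179)/12.94 = 1.263.
C = C₀ × ½·erfc(1.263) = 60.7 × 0.03704 = 2.25 mg/L.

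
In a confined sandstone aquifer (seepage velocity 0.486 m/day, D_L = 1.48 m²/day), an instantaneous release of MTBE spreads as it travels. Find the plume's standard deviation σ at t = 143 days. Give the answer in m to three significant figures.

Dispersive spreading gives a Gaussian with σ² = 2Dt; advection only shifts the center.
σ = √(2 × 1.48 × 143) = 20.6 m.

20.6 m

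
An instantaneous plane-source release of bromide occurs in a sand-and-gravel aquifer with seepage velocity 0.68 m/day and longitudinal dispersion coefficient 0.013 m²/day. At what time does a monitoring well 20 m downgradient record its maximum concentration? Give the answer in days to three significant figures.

For the 1D instantaneous-source solution, setting ∂C/∂t = 0 at fixed x gives v²t² + 2Dt − x² = 0, so t = (√(D² + v²x²) − D)/v².
√(D² + v²x²) = √(0.013² + 0.68² × 20²) = 13.60; v² = 0.4624.
t = (13.60 − 0.013)/0.4624 = 29.4 days (vs. the pure-advection estimate x/v = 29.4 d).

29.4 days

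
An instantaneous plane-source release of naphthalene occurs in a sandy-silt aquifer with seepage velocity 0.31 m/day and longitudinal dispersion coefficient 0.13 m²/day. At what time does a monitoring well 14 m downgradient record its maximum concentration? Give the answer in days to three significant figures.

For the 1D instantaneous-source solution, setting ∂C/∂t = 0 at fixed x gives v²t² + 2Dt − x² = 0, so t = (√(D² + v²x²) − D)/v².
√(D² + v²x²) = √(0.13² + 0.31² × 14²) = 4.342; v² = 0.0961.
t = (4.342 − 0.13)/0.0961 = 43.8 days (vs. the pure-advection estimate x/v = 45.2 d).

43.8 days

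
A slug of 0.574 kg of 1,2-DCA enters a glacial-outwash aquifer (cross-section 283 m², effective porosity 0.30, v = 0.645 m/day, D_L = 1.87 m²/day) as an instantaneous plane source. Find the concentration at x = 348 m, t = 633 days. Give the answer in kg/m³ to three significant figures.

2.57e-05 kg/m³

For an instantaneous plane source, C(x,t) = M/(n_e·A·√(4πDt)) · exp(−(x−vt)²/(4Dt)), with n_e·A the pore (flow) area.
Plume center vt = 0.645 × 633 = 408.285 m, so the well at 348 m is 60.285 m upgradient of the peak.
√(4πDt) = 122.0 m, giving peak height M/(n_e·A·√(4πDt)) = 0.574/(0.30 × 283 × 122.0) = 5.542e-05 kg/m³.
(x−vt)²/(4Dt) = (-60.285)²/(4 × 1.87 × 633) = 0.7676; exp(−0.7676) = 0.4641.
C = 5.542e-05 × 0.4641 = 2.57e-05 kg/m³.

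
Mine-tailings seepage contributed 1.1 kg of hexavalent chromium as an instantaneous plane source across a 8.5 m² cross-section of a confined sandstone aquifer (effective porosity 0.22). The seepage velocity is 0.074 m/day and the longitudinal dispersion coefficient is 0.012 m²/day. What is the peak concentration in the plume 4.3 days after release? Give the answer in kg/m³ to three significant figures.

0.731 kg/m³

The peak of an instantaneous 1D plume sits at x = vt; there the Gaussian factor is 1 and C_max = M/(n_e·A·√(4πDt)), where n_e·A is the pore area the mass is dissolved in.
√(4πDt) = √(4π × 0.012 × 4.3) = 0.8052 m, so C_max = 1.1/(0.22 × 8.5 × 0.8052) = 0.731 kg/m³.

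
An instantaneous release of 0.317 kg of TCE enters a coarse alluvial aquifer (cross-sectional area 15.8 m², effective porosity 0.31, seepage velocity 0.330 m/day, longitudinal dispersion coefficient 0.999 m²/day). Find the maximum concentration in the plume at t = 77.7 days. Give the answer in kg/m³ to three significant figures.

0.00207 kg/m³

The peak of an instantaneous 1D plume sits at x = vt; there the Gaussian factor is 1 and C_max = M/(n_e·A·√(4πDt)), where n_e·A is the pore area the mass is dissolved in.
√(4πDt) = √(4π × 0.999 × 77.7) = 31.23 m, so C_max = 0.317/(0.31 × 15.8 × 31.23) = 0.00207 kg/m³.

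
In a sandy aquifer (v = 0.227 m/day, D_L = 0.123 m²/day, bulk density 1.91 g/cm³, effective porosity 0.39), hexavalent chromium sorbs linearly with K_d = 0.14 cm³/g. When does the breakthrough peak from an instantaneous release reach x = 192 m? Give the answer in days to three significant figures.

1420 days

Retardation factor R = 1 + ρ_b·K_d/n = 1 + 1.91 × 0.14/0.39 = 1.686.
Sorption retards both mechanisms: v_R = v/R = 0.1346 m/day, D_R = D/R = 0.07295 m²/day.
Peak time from v_R²t² + 2D_R t − x² = 0: t = (√(D_R² + v_R²x²) − D_R)/v_R².
√(D_R² + v_R²x²) = √(0.07295² + 0.1346² × 192²) = 25.84; v_R² = 0.01812.
t = (25.84 − 0.07295)/0.01812 = 1420 days.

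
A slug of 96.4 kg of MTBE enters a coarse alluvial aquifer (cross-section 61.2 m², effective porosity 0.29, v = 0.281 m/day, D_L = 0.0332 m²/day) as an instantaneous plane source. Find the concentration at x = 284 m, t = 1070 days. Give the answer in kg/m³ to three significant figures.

For an instantaneous plane source, C(x,t) = M/(n_e·A·√(4πDt)) · exp(−(x−vt)²/(4Dt)), with n_e·A the pore (flow) area.
Plume center vt = 0.281 × 1070 = 300.67 m, so the well at 284 m is 16.67 m upgradient of the peak.
√(4πDt) = 21.13 m, giving peak height M/(n_e·A·√(4πDt)) = 96.4/(0.29 × 61.2 × 21.13) = 0.2571 kg/m³.
(x−vt)²/(4Dt) = (-16.67)²/(4 × 0.0332 × 1070) = 1.956; exp(−1.956) = 0.1414.
C = 0.2571 × 0.1414 = 0.0364 kg/m³.

0.0364 kg/m³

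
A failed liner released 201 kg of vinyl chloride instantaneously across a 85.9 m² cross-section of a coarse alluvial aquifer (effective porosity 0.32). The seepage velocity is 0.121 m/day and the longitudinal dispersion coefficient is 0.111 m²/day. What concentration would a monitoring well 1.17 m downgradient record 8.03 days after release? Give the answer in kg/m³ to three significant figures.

For an instantaneous plane source, C(x,t) = M/(n_e·A·√(4πDt)) · exp(−(x−vt)²/(4Dt)), with n_e·A the pore (flow) area.
Plume center vt = 0.121 × 8.03 = 0.97163 m, so the well at 1.17 m is 0.19837 m downgradient of the peak.
√(4πDt) = 3.347 m, giving peak height M/(n_e·A·√(4πDt)) = 201/(0.32 × 85.9 × 3.347) = 2.185 kg/m³.
(x−vt)²/(4Dt) = (0.19837)²/(4 × 0.111 × 8.03) = 0.01104; exp(−0.01104) = 0.9890.
C = 2.185 × 0.9890 = 2.16 kg/m³.

2.16 kg/m³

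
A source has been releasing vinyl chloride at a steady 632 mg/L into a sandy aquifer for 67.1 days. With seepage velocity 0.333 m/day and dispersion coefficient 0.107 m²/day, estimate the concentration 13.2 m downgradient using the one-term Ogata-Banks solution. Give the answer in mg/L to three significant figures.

For a continuous step input, C/C₀ ≈ ½·erfc((x−vt)/(2√(Dt))).
vt = 0.333 × 67.1 = 22.3443 m and 2√(Dt) = 2√(0.107 × 67.1) = 5.359 m.
Argument (x−vt)/(2√(Dt)) = (13.2 − 22.3443)/5.359 = -1.706; ½·erfc(-1.706) = 0.9921.
C = 632 × 0.9921 = 627 mg/L.

627 mg/L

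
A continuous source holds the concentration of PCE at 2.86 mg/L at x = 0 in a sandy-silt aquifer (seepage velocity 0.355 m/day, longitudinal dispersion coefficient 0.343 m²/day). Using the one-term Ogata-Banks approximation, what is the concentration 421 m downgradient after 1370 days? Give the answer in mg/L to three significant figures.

2.81 mg/L

For a continuous step input, C/C₀ ≈ ½·erfc((x−vt)/(2√(Dt))).
vt = 0.355 × 1370 = 486.35 m and 2√(Dt) = 2√(0.343 × 1370) = 43.35 m.
Argument (x−vt)/(2√(Dt)) = (421 − 486.35)/43.35 = -1.507; ½·erfc(-1.507) = 0.9835.
C = 2.86 × 0.9835 = 2.81 mg/L.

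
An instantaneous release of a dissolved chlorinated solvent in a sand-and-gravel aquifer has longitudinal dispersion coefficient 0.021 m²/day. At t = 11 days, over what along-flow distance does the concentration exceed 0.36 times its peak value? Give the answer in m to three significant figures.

1.94 m

The plume is Gaussian with σ = √(2Dt) = √(2 × 0.021 × 11) = 0.6797 m.
C/C_peak = exp(−Δx²/(2σ²)) = 0.36 ⇒ Δx = σ·√(−2 ln 0.36) = 0.6797 × 1.429 = 0.9713 m.
Width = 2Δx = 1.94 m.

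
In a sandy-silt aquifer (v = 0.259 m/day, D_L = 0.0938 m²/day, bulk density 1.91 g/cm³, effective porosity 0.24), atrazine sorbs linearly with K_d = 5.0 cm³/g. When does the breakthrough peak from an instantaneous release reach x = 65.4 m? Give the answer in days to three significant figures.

10200 days

Retardation factor R = 1 + ρ_b·K_d/n = 1 + 1.91 × 5.0/0.24 = 40.79.
Sorption retards both mechanisms: v_R = v/R = 0.006350 m/day, D_R = D/R = 0.002300 m²/day.
Peak time from v_R²t² + 2D_R t − x² = 0: t = (√(D_R² + v_R²x²) − D_R)/v_R².
√(D_R² + v_R²x²) = √(0.002300² + 0.006350² × 65.4²) = 0.4153; v_R² = 4.032e-05.
t = (0.4153 − 0.002300)/4.032e-05 = 10200 days.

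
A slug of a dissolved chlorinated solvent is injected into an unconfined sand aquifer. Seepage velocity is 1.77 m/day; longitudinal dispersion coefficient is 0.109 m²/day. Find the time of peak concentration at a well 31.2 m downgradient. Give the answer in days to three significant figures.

17.6 days

For the 1D instantaneous-source solution, setting ∂C/∂t = 0 at fixed x gives v²t² + 2Dt − x² = 0, so t = (√(D² + v²x²) − D)/v².
√(D² + v²x²) = √(0.109² + 1.77² × 31.2²) = 55.22; v² = 3.1329.
t = (55.22 − 0.109)/3.1329 = 17.6 days (vs. the pure-advection estimate x/v = 17.6 d).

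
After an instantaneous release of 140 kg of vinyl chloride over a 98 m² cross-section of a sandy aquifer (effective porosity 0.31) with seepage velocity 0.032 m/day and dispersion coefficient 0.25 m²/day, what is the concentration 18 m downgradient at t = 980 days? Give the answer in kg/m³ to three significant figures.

For an instantaneous plane source, C(x,t) = M/(n_e·A·√(4πDt)) · exp(−(x−vt)²/(4Dt)), with n_e·A the pore (flow) area.
Plume center vt = 0.032 × 980 = 31.36 m, so the well at 18 m is 13.36 m upgradient of the peak.
√(4πDt) = 55.49 m, giving peak height M/(n_e·A·√(4πDt)) = 140/(0.31 × 98 × 55.49) = 0.08305 kg/m³.
(x−vt)²/(4Dt) = (-13.36)²/(4 × 0.25 × 980) = 0.1821; exp(−0.1821) = 0.8335.
C = 0.08305 × 0.8335 = 0.0692 kg/m³.

0.0692 kg/m³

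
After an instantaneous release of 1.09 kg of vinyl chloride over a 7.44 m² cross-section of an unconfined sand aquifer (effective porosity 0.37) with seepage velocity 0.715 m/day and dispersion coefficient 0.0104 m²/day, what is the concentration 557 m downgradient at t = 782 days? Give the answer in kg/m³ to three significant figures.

0.0341 kg/m³

For an instantaneous plane source, C(x,t) = M/(n_e·A·√(4πDt)) · exp(−(x−vt)²/(4Dt)), with n_e·A the pore (flow) area.
Plume center vt = 0.715 × 782 = 559.13 m, so the well at 557 m is 2.13 m upgradient of the peak.
√(4πDt) = 10.11 m, giving peak height M/(n_e·A·√(4πDt)) = 1.09/(0.37 × 7.44 × 10.11) = 0.03917 kg/m³.
(x−vt)²/(4Dt) = (-2.13)²/(4 × 0.0104 × 782) = 0.1395; exp(−0.1395) = 0.8698.
C = 0.03917 × 0.8698 = 0.0341 kg/m³.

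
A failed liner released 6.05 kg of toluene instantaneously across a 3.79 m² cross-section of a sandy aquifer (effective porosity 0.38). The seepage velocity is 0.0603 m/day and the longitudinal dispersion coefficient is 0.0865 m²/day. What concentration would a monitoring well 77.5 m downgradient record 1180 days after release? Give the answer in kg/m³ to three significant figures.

For an instantaneous plane source, C(x,t) = M/(n_e·A·√(4πDt)) · exp(−(x−vt)²/(4Dt)), with n_e·A the pore (flow) area.
Plume center vt = 0.0603 × 1180 = 71.154 m, so the well at 77.5 m is 6.346 m downgradient of the peak.
√(4πDt) = 35.81 m, giving peak height M/(n_e·A·√(4πDt)) = 6.05/(0.38 × 3.79 × 35.81) = 0.1173 kg/m³.
(x−vt)²/(4Dt) = (6.346)²/(4 × 0.0865 × 1180) = 0.09864; exp(−0.09864) = 0.9061.
C = 0.1173 × 0.9061 = 0.106 kg/m³.

0.106 kg/m³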